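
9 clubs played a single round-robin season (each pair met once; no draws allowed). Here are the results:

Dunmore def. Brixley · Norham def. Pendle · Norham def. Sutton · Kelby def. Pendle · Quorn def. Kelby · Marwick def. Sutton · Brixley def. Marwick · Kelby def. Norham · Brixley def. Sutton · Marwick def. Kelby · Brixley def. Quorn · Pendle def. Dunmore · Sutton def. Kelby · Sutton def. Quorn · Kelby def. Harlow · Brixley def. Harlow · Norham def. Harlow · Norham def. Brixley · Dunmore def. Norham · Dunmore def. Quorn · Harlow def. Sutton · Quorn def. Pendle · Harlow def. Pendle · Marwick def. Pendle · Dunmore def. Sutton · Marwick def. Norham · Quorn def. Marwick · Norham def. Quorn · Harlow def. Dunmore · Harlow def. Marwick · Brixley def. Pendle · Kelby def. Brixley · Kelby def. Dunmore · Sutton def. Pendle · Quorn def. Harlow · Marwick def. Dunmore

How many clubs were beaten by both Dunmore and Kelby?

Dunmore beat: Brixley, Sutton, Quorn, Norham.
Kelby beat: Brixley, Dunmore, Pendle, Norham, Harlow.
Both beat: Brixley, Norham — 2.

2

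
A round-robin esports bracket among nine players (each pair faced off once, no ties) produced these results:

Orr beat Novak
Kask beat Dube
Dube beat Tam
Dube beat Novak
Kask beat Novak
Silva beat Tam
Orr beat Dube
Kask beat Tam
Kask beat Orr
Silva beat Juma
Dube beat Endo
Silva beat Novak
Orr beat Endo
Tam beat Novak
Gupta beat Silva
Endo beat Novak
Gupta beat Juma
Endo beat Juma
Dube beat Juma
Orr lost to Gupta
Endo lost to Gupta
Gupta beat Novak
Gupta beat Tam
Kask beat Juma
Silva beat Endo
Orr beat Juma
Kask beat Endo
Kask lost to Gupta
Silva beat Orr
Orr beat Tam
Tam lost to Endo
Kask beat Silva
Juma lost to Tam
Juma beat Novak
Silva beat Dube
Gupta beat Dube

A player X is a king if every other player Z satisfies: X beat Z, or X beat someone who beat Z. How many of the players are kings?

Gupta reaches everyone (king).
Juma cannot reach Gupta, Orr, Tam, Kask, Silva, Endo, Dube in two steps.
Orr cannot reach Gupta, Kask, Silva in two steps.
Tam cannot reach Gupta, Orr, Kask, Silva, Endo, Dube in two steps.
Kask cannot reach Gupta in two steps.
Silva cannot reach Gupta, Kask in two steps.
Endo cannot reach Gupta, Orr, Kask, Silva, Dube in two steps.
Novak cannot reach Gupta, Juma, Orr, Tam, Kask, Silva, Endo, Dube in two steps.
Dube cannot reach Gupta, Orr, Kask, Silva in two steps.
Kings: Gupta — 1.

1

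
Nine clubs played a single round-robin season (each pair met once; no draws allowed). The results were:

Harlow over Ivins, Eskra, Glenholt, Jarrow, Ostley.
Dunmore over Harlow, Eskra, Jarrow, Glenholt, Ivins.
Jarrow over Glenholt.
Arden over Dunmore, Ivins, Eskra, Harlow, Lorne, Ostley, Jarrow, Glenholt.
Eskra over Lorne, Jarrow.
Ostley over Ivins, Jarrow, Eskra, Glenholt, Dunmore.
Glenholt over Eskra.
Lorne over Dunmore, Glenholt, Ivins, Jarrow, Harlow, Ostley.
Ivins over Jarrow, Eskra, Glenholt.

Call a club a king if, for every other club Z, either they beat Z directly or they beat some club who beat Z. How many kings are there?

Lorne cannot reach Arden in two steps.
Glenholt cannot reach Harlow, Dunmore, Ivins, Ostley, Arden in two steps.
Harlow cannot reach Arden in two steps.
Dunmore cannot reach Arden in two steps.
Ivins cannot reach Harlow, Dunmore, Ostley, Arden in two steps.
Eskra cannot reach Arden in two steps.
Jarrow cannot reach Lorne, Harlow, Dunmore, Ivins, Ostley, Arden in two steps.
Ostley cannot reach Arden in two steps.
Arden reaches everyone (king).
Kings: Arden — 1.

1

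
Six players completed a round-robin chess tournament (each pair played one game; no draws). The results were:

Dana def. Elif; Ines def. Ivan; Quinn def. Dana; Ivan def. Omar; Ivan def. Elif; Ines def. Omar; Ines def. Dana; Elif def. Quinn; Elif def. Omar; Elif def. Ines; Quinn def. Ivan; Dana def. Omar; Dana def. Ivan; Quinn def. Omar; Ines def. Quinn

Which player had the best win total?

Ines

Win totals: Elif 3, Dana 3, Quinn 3, Ines 4, Omar 0, Ivan 2.
Ines leads with 4 wins (next highest: 3).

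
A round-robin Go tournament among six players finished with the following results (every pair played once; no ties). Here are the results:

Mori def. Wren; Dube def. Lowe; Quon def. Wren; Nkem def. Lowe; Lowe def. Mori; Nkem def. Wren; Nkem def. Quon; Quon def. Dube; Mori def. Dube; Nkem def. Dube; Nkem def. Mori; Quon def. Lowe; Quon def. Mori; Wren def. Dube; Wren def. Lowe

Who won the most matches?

Win totals: Mori 2, Lowe 1, Nkem 5, Wren 2, Quon 4, Dube 1.
Nkem leads with 5 wins (next highest: 4).

Nkem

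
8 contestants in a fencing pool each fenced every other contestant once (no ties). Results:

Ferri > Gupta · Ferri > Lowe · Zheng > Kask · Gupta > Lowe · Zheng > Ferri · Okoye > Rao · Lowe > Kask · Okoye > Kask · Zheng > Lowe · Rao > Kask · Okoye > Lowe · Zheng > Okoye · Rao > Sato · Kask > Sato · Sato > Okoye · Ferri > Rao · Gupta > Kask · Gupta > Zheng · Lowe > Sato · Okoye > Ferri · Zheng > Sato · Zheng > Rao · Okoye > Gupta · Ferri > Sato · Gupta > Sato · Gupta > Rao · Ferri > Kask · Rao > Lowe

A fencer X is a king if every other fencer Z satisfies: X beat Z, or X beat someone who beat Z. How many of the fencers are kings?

Okoye reaches everyone (king).
Rao cannot reach Ferri, Zheng, Gupta in two steps.
Ferri reaches everyone (king).
Zheng reaches everyone (king).
Gupta reaches everyone (king).
Sato cannot reach Zheng in two steps.
Lowe cannot reach Rao, Ferri, Zheng, Gupta in two steps.
Kask cannot reach Rao, Ferri, Zheng, Gupta, Lowe in two steps.
Kings: Okoye, Ferri, Zheng, Gupta — 4.

4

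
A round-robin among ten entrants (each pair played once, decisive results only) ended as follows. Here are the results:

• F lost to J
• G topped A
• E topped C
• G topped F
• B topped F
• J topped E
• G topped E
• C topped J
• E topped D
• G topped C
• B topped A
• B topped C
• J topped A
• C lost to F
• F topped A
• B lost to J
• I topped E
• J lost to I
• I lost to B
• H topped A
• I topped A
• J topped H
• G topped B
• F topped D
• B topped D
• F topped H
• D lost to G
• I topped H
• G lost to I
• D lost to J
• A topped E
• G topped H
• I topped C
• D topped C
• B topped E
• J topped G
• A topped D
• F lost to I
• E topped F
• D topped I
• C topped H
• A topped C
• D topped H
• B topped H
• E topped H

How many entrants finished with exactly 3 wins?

2

Win totals: A 3, B 7, C 2, D 3, E 4, F 4, G 7, H 1, I 7, J 7.
Exactly 3: A, D — 2 entrants.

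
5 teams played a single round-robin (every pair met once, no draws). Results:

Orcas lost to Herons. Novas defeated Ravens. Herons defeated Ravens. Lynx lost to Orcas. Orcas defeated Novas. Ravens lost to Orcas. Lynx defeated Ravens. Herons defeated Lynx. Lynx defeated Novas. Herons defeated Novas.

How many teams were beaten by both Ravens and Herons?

0

Ravens beat: no one.
Herons beat: Lynx, Novas, Orcas, Ravens.
No one was beaten by both.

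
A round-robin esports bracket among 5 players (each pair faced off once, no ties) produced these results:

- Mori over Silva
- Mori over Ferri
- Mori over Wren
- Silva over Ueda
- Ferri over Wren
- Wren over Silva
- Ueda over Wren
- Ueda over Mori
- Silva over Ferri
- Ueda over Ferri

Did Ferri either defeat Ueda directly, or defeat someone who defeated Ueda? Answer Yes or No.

Ferri did not beat Ueda directly.
Ferri beat Wren, but each of them lost to Ueda. No two-step path.

No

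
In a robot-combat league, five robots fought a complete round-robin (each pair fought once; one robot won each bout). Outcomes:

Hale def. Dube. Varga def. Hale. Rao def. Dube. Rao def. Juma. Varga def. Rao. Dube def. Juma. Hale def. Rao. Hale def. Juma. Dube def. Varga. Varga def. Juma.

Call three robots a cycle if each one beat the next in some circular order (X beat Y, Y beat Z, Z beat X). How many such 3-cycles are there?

2

Win totals: Juma 0, Dube 2, Varga 3, Rao 2, Hale 3.
A robot with w wins dominates both others in C(w,2) triples; summing gives 0 + 1 + 3 + 1 + 3 = 8 transitive triples.
Total triples C(5,3) = 10, so cyclic triples = 10 − 8 = 2.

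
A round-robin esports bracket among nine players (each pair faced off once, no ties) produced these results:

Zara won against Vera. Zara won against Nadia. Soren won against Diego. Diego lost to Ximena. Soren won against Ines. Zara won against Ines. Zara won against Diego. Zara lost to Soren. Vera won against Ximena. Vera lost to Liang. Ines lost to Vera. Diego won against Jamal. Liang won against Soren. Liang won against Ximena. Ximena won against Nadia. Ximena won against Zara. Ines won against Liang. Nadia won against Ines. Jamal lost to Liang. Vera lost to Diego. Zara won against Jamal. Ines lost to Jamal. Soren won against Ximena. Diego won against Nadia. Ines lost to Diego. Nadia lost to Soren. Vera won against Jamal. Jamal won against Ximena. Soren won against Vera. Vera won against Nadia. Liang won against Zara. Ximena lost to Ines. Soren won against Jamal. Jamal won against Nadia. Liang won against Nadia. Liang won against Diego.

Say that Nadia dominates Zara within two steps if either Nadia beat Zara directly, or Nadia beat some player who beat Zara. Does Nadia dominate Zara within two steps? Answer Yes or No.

Nadia did not beat Zara directly.
Nadia beat Ines, but each of them lost to Zara. No two-step path.

No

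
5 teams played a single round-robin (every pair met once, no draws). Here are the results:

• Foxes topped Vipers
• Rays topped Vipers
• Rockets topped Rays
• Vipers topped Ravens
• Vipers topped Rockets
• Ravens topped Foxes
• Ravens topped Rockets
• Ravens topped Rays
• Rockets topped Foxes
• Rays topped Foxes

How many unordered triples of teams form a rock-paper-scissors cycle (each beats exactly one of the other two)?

Win totals: Vipers 2, Ravens 3, Foxes 1, Rockets 2, Rays 2.
A team with w wins dominates both others in C(w,2) triples; summing gives 1 + 3 + 0 + 1 + 1 = 6 transitive triples.
Total triples C(5,3) = 10, so cyclic triples = 10 − 6 = 4.

4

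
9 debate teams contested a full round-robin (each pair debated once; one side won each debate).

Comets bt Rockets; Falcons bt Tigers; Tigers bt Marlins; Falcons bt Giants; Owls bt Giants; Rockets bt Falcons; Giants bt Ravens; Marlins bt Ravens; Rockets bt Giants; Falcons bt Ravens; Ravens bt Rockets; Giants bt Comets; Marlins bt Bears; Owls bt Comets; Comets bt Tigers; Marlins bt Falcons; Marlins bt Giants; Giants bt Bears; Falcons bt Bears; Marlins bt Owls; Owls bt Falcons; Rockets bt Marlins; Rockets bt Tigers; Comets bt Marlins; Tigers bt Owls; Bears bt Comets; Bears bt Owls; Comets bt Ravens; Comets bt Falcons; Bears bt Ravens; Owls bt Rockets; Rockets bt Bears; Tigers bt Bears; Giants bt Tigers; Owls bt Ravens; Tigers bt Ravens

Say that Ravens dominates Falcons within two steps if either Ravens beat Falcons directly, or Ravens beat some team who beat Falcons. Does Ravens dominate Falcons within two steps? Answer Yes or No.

Yes

Ravens did not beat Falcons directly.
Ravens beat Rockets. Of those, Rockets beat Falcons.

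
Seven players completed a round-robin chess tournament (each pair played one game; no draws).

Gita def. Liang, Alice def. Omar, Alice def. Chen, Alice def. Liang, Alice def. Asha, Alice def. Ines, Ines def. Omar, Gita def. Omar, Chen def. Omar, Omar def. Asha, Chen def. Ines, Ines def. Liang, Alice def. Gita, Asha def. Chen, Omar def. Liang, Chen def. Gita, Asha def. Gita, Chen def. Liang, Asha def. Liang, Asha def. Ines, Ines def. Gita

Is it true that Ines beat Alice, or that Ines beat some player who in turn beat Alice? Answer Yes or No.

No

Ines did not beat Alice directly.
Ines beat Gita, Omar, Liang, but each of them lost to Alice. No two-step path.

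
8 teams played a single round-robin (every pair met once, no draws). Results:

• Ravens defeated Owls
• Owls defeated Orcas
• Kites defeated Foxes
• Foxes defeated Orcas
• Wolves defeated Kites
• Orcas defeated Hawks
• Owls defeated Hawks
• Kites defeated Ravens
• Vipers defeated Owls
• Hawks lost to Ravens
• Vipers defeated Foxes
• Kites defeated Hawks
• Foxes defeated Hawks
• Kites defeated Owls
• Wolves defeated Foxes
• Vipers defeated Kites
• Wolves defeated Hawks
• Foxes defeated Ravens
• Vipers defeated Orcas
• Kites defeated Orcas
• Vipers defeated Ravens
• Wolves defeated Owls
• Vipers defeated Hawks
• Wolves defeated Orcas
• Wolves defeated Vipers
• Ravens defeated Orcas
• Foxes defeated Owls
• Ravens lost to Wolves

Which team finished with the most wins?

Win totals: Kites 5, Owls 2, Wolves 7, Hawks 0, Vipers 6, Foxes 4, Ravens 3, Orcas 1.
Wolves leads with 7 wins (next highest: 6).

Wolves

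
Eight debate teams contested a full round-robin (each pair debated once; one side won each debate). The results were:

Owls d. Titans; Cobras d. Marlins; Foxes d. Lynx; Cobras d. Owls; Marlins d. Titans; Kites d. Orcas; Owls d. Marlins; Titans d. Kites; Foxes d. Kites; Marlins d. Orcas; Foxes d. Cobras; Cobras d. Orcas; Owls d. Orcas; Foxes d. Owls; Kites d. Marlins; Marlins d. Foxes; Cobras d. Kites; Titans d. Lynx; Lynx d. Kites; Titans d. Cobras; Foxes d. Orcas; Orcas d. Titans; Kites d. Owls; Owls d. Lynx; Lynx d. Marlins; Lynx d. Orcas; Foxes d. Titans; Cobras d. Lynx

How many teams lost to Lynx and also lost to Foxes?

2

Lynx beat: Marlins, Orcas, Kites.
Foxes beat: Lynx, Owls, Cobras, Orcas, Kites, Titans.
Both beat: Orcas, Kites — 2.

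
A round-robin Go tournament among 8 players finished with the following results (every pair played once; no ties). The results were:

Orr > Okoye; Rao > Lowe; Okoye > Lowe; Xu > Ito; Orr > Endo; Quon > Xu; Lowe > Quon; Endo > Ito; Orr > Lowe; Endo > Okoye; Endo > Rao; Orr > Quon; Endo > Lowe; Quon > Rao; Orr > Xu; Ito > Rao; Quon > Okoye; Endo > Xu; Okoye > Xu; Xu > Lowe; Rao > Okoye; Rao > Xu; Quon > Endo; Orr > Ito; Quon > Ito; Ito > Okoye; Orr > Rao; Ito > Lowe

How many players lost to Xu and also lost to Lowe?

0

Xu beat: Ito, Lowe.
Lowe beat: Quon.
No one was beaten by both.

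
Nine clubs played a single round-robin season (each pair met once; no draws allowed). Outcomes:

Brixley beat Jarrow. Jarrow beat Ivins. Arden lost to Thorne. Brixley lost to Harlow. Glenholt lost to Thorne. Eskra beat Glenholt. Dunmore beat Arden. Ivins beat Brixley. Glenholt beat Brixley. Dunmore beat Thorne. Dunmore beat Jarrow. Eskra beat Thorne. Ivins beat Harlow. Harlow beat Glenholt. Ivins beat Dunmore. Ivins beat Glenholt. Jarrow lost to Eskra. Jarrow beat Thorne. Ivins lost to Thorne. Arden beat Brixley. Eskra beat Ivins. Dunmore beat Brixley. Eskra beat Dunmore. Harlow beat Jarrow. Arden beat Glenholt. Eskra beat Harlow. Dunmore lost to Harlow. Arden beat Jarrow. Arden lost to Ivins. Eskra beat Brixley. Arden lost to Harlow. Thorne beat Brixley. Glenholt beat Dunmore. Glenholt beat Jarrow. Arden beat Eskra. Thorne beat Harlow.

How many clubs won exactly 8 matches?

0

Win totals: Arden 4, Ivins 5, Jarrow 2, Thorne 5, Eskra 7, Harlow 5, Dunmore 4, Brixley 1, Glenholt 3.
No club has exactly 8 wins.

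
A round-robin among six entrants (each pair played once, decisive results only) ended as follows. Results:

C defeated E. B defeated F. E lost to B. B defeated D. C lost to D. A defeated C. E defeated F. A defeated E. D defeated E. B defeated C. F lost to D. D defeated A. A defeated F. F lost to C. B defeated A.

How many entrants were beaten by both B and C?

B beat: A, C, D, E, F.
C beat: E, F.
Both beat: E, F — 2.

2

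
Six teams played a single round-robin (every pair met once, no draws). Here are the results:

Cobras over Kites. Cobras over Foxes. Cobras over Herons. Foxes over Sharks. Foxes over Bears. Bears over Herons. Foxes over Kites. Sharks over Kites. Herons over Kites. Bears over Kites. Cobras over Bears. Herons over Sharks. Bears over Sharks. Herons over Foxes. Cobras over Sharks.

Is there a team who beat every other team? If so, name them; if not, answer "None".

Cobras has 5 wins out of 5 opponents — a perfect record.

Cobras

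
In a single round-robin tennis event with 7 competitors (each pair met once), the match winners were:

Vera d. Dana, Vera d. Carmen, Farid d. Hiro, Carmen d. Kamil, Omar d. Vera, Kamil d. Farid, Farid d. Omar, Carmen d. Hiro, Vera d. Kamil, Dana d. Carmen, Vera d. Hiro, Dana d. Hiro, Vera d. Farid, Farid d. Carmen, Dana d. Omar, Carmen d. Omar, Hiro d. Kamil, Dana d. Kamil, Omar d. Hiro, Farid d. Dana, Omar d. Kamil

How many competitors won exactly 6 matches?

0

Win totals: Carmen 3, Vera 5, Kamil 1, Omar 3, Farid 4, Dana 4, Hiro 1.
No competitor has exactly 6 wins.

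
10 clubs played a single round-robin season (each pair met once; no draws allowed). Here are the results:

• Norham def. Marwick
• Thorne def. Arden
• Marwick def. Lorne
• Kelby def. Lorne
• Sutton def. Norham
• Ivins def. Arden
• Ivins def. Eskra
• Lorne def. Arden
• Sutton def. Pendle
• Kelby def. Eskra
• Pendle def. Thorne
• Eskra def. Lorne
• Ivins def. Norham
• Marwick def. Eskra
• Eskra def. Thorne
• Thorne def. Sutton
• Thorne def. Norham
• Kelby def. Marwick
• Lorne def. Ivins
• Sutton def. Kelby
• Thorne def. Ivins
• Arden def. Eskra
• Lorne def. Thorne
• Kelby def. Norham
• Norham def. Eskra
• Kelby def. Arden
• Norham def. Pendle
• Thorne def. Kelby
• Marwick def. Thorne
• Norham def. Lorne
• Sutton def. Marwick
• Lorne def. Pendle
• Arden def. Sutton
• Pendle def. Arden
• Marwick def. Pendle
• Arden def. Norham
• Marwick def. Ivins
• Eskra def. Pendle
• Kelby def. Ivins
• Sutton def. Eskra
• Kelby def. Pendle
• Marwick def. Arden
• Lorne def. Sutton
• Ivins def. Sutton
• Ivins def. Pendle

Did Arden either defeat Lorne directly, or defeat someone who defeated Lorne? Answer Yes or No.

Arden did not beat Lorne directly.
Arden beat Eskra, Norham, Sutton. Of those, Eskra beat Lorne.

Yes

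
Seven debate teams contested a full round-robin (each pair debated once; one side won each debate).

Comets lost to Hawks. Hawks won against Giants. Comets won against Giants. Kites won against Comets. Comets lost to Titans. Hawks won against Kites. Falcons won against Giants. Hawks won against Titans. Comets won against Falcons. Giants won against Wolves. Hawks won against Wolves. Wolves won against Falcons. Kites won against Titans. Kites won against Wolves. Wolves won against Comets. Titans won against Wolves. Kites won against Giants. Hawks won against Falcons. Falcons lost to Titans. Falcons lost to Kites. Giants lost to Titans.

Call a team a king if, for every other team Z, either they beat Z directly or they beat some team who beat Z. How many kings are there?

Falcons cannot reach Titans, Comets, Hawks, Kites in two steps.
Titans cannot reach Hawks, Kites in two steps.
Giants cannot reach Titans, Hawks, Kites in two steps.
Comets cannot reach Titans, Hawks, Kites in two steps.
Wolves cannot reach Titans, Hawks, Kites in two steps.
Hawks reaches everyone (king).
Kites cannot reach Hawks in two steps.
Kings: Hawks — 1.

1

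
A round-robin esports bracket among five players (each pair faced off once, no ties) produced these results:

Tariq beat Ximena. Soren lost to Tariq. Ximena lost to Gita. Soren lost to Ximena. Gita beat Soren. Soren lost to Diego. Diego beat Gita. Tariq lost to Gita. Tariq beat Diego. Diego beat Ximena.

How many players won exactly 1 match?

1

Win totals: Ximena 1, Gita 3, Tariq 3, Soren 0, Diego 3.
Exactly 1: Ximena — 1 player.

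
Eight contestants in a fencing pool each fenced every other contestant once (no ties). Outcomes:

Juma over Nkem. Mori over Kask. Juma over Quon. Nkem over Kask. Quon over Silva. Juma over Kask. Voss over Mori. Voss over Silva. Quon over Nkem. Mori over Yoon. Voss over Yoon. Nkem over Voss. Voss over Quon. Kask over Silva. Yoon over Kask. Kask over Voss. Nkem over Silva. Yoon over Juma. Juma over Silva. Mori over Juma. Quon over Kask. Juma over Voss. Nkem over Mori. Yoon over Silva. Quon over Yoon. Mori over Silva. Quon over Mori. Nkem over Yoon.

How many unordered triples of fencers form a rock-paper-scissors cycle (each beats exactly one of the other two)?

10

Win totals: Silva 0, Kask 2, Mori 4, Nkem 5, Voss 4, Yoon 3, Quon 5, Juma 5.
A fencer with w wins dominates both others in C(w,2) triples; summing gives 0 + 1 + 6 + 10 + 6 + 3 + 10 + 10 = 46 transitive triples.
Total triples C(8,3) = 56, so cyclic triples = 56 − 46 = 10.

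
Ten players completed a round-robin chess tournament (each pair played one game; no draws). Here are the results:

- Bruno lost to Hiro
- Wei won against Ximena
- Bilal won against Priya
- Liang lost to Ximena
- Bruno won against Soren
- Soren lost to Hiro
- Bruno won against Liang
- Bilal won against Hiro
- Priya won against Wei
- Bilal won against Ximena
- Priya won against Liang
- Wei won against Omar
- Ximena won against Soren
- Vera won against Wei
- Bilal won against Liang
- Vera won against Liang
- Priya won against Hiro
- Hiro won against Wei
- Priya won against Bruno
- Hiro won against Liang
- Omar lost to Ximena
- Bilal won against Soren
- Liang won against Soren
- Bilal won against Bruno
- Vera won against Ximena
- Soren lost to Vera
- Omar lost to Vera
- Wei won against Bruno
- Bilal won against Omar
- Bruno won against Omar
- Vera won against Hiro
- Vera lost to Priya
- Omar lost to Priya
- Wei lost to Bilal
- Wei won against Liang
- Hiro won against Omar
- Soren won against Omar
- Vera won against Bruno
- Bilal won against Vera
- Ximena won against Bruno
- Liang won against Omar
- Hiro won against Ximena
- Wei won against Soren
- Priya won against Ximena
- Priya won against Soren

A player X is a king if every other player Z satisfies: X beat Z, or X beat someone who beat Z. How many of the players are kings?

1

Priya cannot reach Bilal in two steps.
Liang cannot reach Priya, Vera, Bruno, Ximena, Wei, Bilal, Hiro in two steps.
Vera cannot reach Priya, Bilal in two steps.
Soren cannot reach Priya, Liang, Vera, Bruno, Ximena, Wei, Bilal, Hiro in two steps.
Bruno cannot reach Priya, Vera, Ximena, Wei, Bilal, Hiro in two steps.
Omar cannot reach Priya, Liang, Vera, Soren, Bruno, Ximena, Wei, Bilal, Hiro in two steps.
Ximena cannot reach Priya, Vera, Wei, Bilal, Hiro in two steps.
Wei cannot reach Priya, Vera, Bilal, Hiro in two steps.
Bilal reaches everyone (king).
Hiro cannot reach Priya, Vera, Bilal in two steps.
Kings: Bilal — 1.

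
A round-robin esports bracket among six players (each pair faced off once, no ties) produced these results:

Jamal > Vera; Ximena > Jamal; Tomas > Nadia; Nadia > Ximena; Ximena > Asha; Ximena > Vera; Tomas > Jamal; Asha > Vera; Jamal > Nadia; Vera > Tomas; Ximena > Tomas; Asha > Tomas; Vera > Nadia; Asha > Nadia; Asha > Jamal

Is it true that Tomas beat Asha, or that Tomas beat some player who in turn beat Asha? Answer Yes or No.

Tomas did not beat Asha directly.
Tomas beat Nadia, Jamal, but each of them lost to Asha. No two-step path.

No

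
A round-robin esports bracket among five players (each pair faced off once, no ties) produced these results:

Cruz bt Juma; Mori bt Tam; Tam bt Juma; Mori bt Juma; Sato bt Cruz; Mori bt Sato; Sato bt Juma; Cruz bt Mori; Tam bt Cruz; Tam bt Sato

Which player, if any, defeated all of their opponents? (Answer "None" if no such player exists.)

Highest win total is Tam with 3 (out of 4 possible).
Tam lost to Mori, so no player went undefeated.

None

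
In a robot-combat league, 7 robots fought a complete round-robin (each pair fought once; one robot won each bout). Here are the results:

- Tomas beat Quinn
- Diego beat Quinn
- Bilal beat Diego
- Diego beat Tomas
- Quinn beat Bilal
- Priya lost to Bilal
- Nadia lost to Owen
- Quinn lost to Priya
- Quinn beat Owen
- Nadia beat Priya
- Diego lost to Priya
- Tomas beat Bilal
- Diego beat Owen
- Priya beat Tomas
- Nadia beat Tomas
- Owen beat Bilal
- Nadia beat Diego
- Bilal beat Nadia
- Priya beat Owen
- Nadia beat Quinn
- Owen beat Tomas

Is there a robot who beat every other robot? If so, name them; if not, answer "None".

None

Highest win total is Priya with 4 (out of 6 possible).
Priya lost to Bilal, Nadia, so no robot went undefeated.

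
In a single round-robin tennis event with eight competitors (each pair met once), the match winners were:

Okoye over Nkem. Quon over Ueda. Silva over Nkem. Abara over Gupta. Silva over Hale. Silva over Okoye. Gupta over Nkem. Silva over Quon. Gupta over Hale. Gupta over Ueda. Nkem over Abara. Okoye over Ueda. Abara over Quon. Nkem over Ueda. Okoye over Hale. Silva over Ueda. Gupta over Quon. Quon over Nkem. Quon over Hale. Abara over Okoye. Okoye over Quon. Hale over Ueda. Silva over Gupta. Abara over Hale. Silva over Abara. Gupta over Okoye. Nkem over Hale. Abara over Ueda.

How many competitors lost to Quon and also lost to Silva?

3

Quon beat: Ueda, Nkem, Hale.
Silva beat: Quon, Ueda, Abara, Gupta, Nkem, Okoye, Hale.
Both beat: Ueda, Nkem, Hale — 3.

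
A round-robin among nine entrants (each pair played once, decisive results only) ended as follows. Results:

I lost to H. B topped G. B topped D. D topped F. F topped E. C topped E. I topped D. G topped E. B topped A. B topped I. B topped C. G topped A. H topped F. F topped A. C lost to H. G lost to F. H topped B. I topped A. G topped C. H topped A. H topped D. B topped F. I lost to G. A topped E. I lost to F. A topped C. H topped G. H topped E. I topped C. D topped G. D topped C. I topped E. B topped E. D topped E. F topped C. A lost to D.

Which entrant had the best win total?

H

Win totals: A 2, B 7, C 1, D 5, E 0, F 5, G 4, H 8, I 4.
H leads with 8 wins (next highest: 7).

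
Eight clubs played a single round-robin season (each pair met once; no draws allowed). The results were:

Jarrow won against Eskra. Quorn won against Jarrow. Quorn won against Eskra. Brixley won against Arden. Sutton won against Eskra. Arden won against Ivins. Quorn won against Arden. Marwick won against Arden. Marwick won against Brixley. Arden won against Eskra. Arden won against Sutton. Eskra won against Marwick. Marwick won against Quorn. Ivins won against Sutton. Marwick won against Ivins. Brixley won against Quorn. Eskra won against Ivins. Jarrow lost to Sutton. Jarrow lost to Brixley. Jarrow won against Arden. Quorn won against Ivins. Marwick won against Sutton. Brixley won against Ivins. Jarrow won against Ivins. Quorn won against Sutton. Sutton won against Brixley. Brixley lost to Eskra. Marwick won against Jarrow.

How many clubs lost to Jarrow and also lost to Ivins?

0

Jarrow beat: Arden, Eskra, Ivins.
Ivins beat: Sutton.
No one was beaten by both.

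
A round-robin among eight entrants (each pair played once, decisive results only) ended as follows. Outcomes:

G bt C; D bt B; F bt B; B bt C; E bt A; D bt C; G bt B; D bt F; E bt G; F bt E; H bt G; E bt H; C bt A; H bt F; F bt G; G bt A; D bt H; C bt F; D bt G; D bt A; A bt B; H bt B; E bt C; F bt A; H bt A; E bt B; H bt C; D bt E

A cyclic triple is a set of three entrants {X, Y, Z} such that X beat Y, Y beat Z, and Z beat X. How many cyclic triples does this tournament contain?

5

Win totals: A 1, B 1, C 2, D 7, E 5, F 4, G 3, H 5.
An entrant with w wins dominates both others in C(w,2) triples; summing gives 0 + 0 + 1 + 21 + 10 + 6 + 3 + 10 = 51 transitive triples.
Total triples C(8,3) = 56, so cyclic triples = 56 − 51 = 5.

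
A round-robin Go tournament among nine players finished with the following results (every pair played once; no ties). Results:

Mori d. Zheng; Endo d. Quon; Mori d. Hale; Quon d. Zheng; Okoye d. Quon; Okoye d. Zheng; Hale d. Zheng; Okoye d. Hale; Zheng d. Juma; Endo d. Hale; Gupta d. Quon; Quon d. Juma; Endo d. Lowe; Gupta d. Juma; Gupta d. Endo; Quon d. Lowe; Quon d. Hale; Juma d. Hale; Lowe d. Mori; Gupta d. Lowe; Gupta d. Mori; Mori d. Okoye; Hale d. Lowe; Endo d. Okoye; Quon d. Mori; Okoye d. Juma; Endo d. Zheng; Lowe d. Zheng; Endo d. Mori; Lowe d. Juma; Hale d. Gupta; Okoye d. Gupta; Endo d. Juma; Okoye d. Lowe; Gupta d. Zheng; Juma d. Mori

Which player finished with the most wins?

Endo

Win totals: Quon 5, Endo 7, Okoye 6, Gupta 6, Zheng 1, Juma 2, Hale 3, Mori 3, Lowe 3.
Endo leads with 7 wins (next highest: 6).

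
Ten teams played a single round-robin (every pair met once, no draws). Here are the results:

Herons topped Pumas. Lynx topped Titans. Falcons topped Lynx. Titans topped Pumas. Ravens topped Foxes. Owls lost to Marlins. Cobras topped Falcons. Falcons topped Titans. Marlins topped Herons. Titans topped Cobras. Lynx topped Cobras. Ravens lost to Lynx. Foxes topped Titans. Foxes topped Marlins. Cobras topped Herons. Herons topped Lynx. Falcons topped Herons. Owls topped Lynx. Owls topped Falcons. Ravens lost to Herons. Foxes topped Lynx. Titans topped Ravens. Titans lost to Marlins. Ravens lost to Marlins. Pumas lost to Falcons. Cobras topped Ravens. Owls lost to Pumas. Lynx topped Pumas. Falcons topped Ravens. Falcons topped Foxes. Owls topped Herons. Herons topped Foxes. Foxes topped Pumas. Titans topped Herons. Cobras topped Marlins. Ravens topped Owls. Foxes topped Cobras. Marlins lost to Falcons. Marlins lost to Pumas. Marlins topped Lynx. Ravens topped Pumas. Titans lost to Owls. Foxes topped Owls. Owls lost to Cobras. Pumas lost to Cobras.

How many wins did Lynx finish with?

Lynx's results: beat Ravens, Titans, Pumas, Cobras; lost to Falcons, Owls, Foxes, Marlins, Herons.
That is 4 wins.

4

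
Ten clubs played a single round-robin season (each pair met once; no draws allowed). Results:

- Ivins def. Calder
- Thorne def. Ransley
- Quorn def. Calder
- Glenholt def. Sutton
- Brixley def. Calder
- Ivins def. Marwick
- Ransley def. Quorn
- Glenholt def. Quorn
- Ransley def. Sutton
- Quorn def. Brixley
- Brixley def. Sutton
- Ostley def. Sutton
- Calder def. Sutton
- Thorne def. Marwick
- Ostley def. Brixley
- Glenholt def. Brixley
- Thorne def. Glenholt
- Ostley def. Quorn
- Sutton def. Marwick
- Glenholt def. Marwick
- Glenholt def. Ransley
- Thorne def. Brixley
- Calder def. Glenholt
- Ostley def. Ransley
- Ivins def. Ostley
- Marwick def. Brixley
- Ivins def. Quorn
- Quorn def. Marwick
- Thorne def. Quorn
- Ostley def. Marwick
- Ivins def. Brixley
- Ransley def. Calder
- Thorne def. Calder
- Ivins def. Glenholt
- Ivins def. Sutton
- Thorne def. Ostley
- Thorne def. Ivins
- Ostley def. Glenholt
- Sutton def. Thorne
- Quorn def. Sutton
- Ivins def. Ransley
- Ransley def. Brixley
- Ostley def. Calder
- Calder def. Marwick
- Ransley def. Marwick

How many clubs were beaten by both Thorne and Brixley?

Thorne beat: Ransley, Ostley, Marwick, Glenholt, Ivins, Calder, Quorn, Brixley.
Brixley beat: Sutton, Calder.
Both beat: Calder — 1.

1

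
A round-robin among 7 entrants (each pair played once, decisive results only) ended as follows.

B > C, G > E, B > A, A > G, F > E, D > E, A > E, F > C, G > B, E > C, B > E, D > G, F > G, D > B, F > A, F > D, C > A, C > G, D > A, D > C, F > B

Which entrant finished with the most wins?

F

Win totals: A 2, B 3, C 2, D 5, E 1, F 6, G 2.
F leads with 6 wins (next highest: 5).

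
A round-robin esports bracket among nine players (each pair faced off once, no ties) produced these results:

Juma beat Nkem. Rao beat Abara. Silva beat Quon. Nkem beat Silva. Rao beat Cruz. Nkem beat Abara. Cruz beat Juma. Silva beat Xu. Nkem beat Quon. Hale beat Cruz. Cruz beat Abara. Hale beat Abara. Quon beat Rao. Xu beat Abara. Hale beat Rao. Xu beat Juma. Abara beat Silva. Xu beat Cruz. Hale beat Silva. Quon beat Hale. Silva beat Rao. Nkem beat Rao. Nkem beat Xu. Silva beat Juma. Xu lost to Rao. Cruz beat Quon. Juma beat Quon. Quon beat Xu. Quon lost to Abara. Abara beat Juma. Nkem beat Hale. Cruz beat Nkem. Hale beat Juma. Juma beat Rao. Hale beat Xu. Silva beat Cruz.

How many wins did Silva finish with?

Silva's results: beat Juma, Xu, Quon, Rao, Cruz; lost to Nkem, Hale, Abara.
That is 5 wins.

5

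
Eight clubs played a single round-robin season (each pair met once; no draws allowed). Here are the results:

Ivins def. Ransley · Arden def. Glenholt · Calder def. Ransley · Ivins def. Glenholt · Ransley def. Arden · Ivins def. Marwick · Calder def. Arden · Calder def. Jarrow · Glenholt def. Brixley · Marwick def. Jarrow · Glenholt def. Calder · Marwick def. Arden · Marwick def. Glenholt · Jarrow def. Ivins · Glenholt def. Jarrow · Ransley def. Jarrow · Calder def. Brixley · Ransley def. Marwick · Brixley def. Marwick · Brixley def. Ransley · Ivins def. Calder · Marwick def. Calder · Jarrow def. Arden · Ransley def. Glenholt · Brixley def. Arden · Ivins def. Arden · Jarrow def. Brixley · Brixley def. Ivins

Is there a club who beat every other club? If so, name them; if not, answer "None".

Highest win total is Ivins with 5 (out of 7 possible).
Ivins lost to Brixley, Jarrow, so no club went undefeated.

None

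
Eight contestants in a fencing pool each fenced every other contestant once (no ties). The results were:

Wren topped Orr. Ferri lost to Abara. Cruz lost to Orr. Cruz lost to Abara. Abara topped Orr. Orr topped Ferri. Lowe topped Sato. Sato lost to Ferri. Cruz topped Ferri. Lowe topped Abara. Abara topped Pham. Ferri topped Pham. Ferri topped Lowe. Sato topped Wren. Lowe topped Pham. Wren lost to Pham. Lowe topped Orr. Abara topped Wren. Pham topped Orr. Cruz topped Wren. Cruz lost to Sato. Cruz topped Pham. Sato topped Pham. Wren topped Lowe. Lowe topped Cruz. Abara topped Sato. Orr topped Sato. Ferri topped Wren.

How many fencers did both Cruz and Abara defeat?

3

Cruz beat: Pham, Ferri, Wren.
Abara beat: Pham, Cruz, Sato, Orr, Ferri, Wren.
Both beat: Pham, Ferri, Wren — 3.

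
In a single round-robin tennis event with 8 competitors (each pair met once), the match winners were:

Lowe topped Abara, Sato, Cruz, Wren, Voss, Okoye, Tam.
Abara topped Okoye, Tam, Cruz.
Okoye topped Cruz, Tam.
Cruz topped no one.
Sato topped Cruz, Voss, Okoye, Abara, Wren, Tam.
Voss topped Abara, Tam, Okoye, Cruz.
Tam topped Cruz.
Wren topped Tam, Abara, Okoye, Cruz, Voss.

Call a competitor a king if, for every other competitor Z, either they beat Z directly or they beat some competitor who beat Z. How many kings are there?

1

Abara cannot reach Wren, Sato, Lowe, Voss in two steps.
Okoye cannot reach Abara, Wren, Sato, Lowe, Voss in two steps.
Wren cannot reach Sato, Lowe in two steps.
Sato cannot reach Lowe in two steps.
Lowe reaches everyone (king).
Cruz cannot reach Abara, Okoye, Wren, Sato, Lowe, Voss, Tam in two steps.
Voss cannot reach Wren, Sato, Lowe in two steps.
Tam cannot reach Abara, Okoye, Wren, Sato, Lowe, Voss in two steps.
Kings: Lowe — 1.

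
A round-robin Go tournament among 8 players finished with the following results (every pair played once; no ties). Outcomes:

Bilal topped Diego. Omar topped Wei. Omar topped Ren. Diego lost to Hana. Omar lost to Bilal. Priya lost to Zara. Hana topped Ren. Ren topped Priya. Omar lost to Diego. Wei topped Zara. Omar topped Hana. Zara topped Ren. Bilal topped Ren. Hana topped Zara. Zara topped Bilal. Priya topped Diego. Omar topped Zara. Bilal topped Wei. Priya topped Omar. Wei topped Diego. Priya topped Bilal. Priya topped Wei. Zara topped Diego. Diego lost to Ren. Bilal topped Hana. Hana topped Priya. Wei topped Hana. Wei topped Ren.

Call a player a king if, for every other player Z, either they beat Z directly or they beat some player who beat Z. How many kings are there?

Hana reaches everyone (king).
Omar reaches everyone (king).
Diego cannot reach Bilal, Priya in two steps.
Ren cannot reach Hana, Zara in two steps.
Wei reaches everyone (king).
Bilal reaches everyone (king).
Zara reaches everyone (king).
Priya reaches everyone (king).
Kings: Hana, Omar, Wei, Bilal, Zara, Priya — 6.

6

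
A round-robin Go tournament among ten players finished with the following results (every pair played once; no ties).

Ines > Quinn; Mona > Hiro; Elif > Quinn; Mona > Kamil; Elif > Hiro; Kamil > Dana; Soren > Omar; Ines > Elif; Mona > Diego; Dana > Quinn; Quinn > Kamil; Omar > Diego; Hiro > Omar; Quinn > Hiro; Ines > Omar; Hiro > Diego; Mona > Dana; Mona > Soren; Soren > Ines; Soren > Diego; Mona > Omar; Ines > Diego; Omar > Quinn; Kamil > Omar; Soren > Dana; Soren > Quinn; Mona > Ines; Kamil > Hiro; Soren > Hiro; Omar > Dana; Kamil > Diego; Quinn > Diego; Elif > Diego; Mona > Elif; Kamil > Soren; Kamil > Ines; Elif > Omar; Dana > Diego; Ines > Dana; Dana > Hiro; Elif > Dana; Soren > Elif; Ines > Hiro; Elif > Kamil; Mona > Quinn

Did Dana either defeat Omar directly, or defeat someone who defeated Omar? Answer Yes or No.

Dana did not beat Omar directly.
Dana beat Hiro, Quinn, Diego. Of those, Hiro beat Omar.

Yes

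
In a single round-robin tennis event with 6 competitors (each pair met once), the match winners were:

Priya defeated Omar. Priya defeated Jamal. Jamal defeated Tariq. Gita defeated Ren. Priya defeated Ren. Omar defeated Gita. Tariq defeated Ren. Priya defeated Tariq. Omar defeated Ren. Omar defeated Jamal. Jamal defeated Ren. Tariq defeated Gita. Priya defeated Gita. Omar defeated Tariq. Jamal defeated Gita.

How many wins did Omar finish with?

4

Omar's results: beat Gita, Ren, Jamal, Tariq; lost to Priya.
That is 4 wins.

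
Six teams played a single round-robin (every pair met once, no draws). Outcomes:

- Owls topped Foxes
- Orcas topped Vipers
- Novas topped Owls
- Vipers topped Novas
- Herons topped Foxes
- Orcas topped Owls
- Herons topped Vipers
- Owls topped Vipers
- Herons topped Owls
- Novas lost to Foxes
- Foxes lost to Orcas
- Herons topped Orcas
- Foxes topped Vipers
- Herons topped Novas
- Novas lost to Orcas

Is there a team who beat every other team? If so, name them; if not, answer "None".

Herons

Herons has 5 wins out of 5 opponents — a perfect record.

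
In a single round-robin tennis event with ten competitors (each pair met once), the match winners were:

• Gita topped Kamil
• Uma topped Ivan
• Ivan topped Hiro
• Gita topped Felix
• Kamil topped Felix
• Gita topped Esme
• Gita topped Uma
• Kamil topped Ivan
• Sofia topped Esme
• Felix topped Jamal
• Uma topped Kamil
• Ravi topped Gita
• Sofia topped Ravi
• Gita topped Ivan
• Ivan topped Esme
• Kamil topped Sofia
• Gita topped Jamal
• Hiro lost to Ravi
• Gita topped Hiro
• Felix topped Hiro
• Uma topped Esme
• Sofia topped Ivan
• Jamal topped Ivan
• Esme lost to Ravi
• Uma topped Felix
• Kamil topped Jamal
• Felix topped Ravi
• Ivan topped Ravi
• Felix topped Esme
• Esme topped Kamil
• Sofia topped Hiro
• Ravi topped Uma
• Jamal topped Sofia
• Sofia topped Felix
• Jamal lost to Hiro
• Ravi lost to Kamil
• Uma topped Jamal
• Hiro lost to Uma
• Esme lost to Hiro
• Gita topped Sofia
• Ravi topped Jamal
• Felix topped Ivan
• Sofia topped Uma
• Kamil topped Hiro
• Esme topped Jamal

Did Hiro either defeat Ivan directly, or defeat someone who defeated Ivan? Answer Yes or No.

Hiro did not beat Ivan directly.
Hiro beat Esme, Jamal. Of those, Jamal beat Ivan.

Yes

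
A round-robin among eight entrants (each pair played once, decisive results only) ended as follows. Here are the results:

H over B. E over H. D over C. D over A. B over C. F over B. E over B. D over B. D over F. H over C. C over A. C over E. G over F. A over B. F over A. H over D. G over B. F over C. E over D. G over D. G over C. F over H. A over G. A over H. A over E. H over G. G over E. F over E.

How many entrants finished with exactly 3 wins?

Win totals: A 4, B 1, C 2, D 4, E 3, F 5, G 5, H 4.
Exactly 3: E — 1 entrant.

1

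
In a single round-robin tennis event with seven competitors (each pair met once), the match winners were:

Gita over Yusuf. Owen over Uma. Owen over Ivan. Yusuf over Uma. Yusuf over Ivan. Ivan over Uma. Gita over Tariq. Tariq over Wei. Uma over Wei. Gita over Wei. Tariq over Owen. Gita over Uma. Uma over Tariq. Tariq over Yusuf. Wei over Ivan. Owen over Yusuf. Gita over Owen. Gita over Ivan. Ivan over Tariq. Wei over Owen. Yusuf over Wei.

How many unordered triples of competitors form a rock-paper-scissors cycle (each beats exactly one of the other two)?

8

Win totals: Ivan 2, Gita 6, Tariq 3, Uma 2, Wei 2, Owen 3, Yusuf 3.
A competitor with w wins dominates both others in C(w,2) triples; summing gives 1 + 15 + 3 + 1 + 1 + 3 + 3 = 27 transitive triples.
Total triples C(7,3) = 35, so cyclic triples = 35 − 27 = 8.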